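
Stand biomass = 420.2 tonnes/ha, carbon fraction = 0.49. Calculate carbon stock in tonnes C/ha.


Formula: Carbon Stock = Biomass * Carbon Fraction
C = 420.2 t/ha * 0.49
C = 205.9 t C/ha

205.9


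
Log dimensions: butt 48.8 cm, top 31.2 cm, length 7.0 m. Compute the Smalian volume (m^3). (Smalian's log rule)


Smalian: V = (A1 + A2)/2 * L,  A = pi*(D/200)^2
A1 = pi*(48.8/200)^2 = 0.187038 m^2
A2 = pi*(31.2/200)^2 = 0.076454 m^2
V = (0.187038+0.076454)/2*7.0 = 0.9222 m^3

0.9222


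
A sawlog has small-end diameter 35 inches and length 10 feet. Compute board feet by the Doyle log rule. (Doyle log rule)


Doyle: BF = (D - 4)^2 * L / 16
Adjusted diameter = 35 - 4 = 31 in
(D-4)^2 = 31^2 = 961
BF = 961 * 10 / 16 = 601 BF

601


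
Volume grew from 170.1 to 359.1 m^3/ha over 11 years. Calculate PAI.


Formula: PAI = (V_T2 - V_T1) / (T2 - T1)
Volume increment = 359.1 - 170.1 = 189.0 m^3/ha
PAI = 189.0 / 11 = 17.18 m^3/ha/year

17.18


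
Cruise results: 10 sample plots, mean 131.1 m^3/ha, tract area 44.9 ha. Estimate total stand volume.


Formula: Total Volume = Mean Volume per ha * Total Area
Total Volume = 131.1 m^3/ha * 44.9 ha
Total Volume = 5886 m^3

5886


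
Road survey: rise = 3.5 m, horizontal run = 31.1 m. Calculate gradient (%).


Formula: Gradient = rise / run * 100
Gradient = 3.5 / 31.1 * 100 = 11.3%

11.3


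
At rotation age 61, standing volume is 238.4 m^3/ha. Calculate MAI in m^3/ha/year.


Formula: MAI = Total Volume / Stand Age
MAI = 238.4 m^3/ha / 61 years
MAI = 3.91 m^3/ha/year

3.91


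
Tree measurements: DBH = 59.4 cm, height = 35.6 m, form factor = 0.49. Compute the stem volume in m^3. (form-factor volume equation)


Formula: V = pi * (DBH/200)^2 * H * ff
Radius = DBH/200 = 59.4/200 = 0.297 m
Radius^2 = 0.297^2 = 0.088209 m^2
V = pi * 0.088209 * 35.6 * 0.49
V = 4.834 m^3

4.834


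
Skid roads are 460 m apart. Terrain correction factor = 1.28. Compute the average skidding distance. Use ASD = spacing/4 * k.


Formula: ASD = (spacing / 4) * correction
Uncorrected distance = spacing / 4 = 460 / 4 = 115 m
ASD = 115 * 1.28 = 147 m

147


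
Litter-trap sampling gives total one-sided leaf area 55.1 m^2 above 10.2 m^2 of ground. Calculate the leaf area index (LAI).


Formula: LAI = total leaf area / ground area  (dimensionless)
LAI = 55.1 m^2 / 10.2 m^2
LAI = 5.4

5.4


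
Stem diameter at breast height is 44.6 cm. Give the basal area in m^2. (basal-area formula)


Formula: BA = pi * (DBH/2)^2 / 10000  (cm^2 to m^2)
Radius = DBH/2 = 44.6/2 = 22.3 cm
BA = pi * 22.3^2 / 10000
   = 1562.2826 cm^2 / 10000
   = 0.1562 m^2

0.1562


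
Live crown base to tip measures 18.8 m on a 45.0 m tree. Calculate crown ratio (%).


Formula: Crown Ratio = (Crown Length / Total Height) * 100
CR = (18.8 m / 45.0 m) * 100
CR = 0.4178 * 100 = 41.8%

41.8


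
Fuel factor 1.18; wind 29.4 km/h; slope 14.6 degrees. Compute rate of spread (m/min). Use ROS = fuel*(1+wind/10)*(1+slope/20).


Formula: ROS = fuel * (1 + wind/10) * (1 + slope/20)
Wind factor = 1 + 29.4/10 = 3.94
Slope factor = 1 + 14.6/20 = 1.73
ROS = 1.18 * 3.94 * 1.73 = 8.04 m/min

8.04


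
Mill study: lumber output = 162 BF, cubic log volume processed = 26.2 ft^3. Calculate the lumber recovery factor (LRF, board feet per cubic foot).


Formula: LRF = Lumber Output (BF) / Log Input (ft^3)
LRF = 162 BF / 26.2 ft^3
LRF = 6.18 BF/ft^3

6.18


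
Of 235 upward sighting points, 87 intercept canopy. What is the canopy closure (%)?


Formula: Canopy closure = covered points / total points * 100
Closure = 87 / 235 * 100
Closure = 0.3702 * 100 = 37.0%

37.0


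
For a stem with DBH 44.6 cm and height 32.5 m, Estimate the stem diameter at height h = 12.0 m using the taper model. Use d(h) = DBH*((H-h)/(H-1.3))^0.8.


Taper: d(h) = DBH * ((H - h) / (H - 1.3))^0.8
Numerator = H - h = 32.5 - 12.0 = 20.5 m
Denominator = H - 1.3 = 32.5 - 1.3 = 31.2 m
Ratio = 20.5 / 31.2 = 0.65705
d = 44.6 * 0.65705^0.8 = 31.9 cm

31.9


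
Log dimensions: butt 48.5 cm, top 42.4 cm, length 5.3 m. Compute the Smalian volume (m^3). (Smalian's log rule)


Smalian: V = (A1 + A2)/2 * L,  A = pi*(D/200)^2
A1 = pi*(48.5/200)^2 = 0.184745 m^2
A2 = pi*(42.4/200)^2 = 0.141196 m^2
V = (0.184745+0.141196)/2*5.3 = 0.8637 m^3

0.8637


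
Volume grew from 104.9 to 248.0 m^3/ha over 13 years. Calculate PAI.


Formula: PAI = (V_T2 - V_T1) / (T2 - T1)
Volume increment = 248.0 - 104.9 = 143.1 m^3/ha
PAI = 143.1 / 13 = 11.01 m^3/ha/year

11.01


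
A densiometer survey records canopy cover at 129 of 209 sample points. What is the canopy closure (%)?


Formula: Canopy closure = covered points / total points * 100
Closure = 129 / 209 * 100
Closure = 0.6172 * 100 = 61.7%

61.7


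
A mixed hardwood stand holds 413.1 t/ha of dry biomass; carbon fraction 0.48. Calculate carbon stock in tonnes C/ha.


Formula: Carbon Stock = Biomass * Carbon Fraction
C = 413.1 t/ha * 0.48
C = 198.3 t C/ha

198.3


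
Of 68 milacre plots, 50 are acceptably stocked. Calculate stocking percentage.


Formula: Stocking % = stocked plots / total plots * 100
Stocking = 50 / 68 * 100
Stocking = 0.7353 * 100 = 73.5%

73.5


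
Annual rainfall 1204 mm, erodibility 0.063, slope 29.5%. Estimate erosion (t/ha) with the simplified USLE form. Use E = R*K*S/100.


Formula: E = R * K * S / 100  (simplified USLE)
R * K = 1204 * 0.063 = 75.852
E = 75.852 * 29.5 / 100 = 22.38 t/ha

22.38


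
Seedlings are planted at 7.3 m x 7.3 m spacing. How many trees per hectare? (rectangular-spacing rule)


Formula: TPH = 10000 m^2/ha / (spacing_x * spacing_y)
Area per tree = 7.3 m * 7.3 m = 53.29 m^2
TPH = 10000 / 53.29 = 188 trees/ha

188


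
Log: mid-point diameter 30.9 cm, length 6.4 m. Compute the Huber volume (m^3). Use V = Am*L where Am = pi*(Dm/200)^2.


Huber: V = Am * L,  Am = pi*(Dm/200)^2
Am = pi*(30.9/200)^2 = 0.074991 m^2
V = 0.074991*6.4 = 0.4799 m^3

0.4799


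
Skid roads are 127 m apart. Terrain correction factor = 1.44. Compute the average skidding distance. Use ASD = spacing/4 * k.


Formula: ASD = (spacing / 4) * correction
Uncorrected distance = spacing / 4 = 127 / 4 = 31.75 m
ASD = 31.75 * 1.44 = 46 m

46


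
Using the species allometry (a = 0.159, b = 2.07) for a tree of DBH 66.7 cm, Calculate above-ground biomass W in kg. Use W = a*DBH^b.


Formula: W = a * DBH^b  (allometric power law)
DBH^b = 66.7^2.07 = 5969.5346
W = 0.159 * 5969.5346 = 949.2 kg

949.2


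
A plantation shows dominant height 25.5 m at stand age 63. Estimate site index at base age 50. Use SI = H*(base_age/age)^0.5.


Formula: SI = H_dom * (base_age / age)^0.5
Age ratio = 50 / 63 = 0.79365
sqrt(age_ratio) = 0.89087
SI = 25.5 * 0.89087 = 22.7 m

22.7


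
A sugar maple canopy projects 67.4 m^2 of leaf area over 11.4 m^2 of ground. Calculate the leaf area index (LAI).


Formula: LAI = total leaf area / ground area  (dimensionless)
LAI = 67.4 m^2 / 11.4 m^2
LAI = 5.91

5.91


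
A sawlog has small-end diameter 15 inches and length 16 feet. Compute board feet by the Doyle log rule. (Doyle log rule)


Doyle: BF = (D - 4)^2 * L / 16
Adjusted diameter = 15 - 4 = 11 in
(D-4)^2 = 11^2 = 121
BF = 121 * 16 / 16 = 121 BF

121


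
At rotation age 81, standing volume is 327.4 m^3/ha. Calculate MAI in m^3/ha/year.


Formula: MAI = Total Volume / Stand Age
MAI = 327.4 m^3/ha / 81 years
MAI = 4.04 m^3/ha/year

4.04


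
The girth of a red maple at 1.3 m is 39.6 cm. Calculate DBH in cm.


Formula: DBH = C / pi
DBH = 39.6 / pi
pi = 3.14159...
DBH = 12.6 cm

12.6


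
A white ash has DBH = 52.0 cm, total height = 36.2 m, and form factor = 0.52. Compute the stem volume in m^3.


Formula: V = pi * (DBH/200)^2 * H * ff
Radius = DBH/200 = 52.0/200 = 0.26 m
Radius^2 = 0.26^2 = 0.0676 m^2
V = pi * 0.0676 * 36.2 * 0.52
V = 3.998 m^3

3.998


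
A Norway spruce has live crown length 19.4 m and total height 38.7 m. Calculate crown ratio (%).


Formula: Crown Ratio = (Crown Length / Total Height) * 100
CR = (19.4 m / 38.7 m) * 100
CR = 0.5013 * 100 = 50.1%

50.1


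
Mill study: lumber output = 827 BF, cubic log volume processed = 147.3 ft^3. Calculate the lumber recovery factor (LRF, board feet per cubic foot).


Formula: LRF = Lumber Output (BF) / Log Input (ft^3)
LRF = 827 BF / 147.3 ft^3
LRF = 5.61 BF/ft^3

5.61


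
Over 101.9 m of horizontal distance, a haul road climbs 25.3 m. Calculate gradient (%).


Formula: Gradient = rise / run * 100
Gradient = 25.3 / 101.9 * 100 = 24.8%

24.8


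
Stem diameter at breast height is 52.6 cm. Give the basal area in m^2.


Formula: BA = pi * (DBH/2)^2 / 10000  (cm^2 to m^2)
Radius = DBH/2 = 52.6/2 = 26.3 cm
BA = pi * 26.3^2 / 10000
   = 2173.0082 cm^2 / 10000
   = 0.2173 m^2

0.2173


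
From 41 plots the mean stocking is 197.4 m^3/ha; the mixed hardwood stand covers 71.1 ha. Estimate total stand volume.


Formula: Total Volume = Mean Volume per ha * Total Area
Total Volume = 197.4 m^3/ha * 71.1 ha
Total Volume = 14035 m^3

14035


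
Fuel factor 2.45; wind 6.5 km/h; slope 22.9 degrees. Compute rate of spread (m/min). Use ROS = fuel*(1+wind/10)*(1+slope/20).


Formula: ROS = fuel * (1 + wind/10) * (1 + slope/20)
Wind factor = 1 + 6.5/10 = 1.65
Slope factor = 1 + 22.9/20 = 2.145
ROS = 2.45 * 1.65 * 2.145 = 8.67 m/min

8.67


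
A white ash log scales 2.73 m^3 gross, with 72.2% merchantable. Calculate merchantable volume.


Formula: MV = V_total * (merchantable_pct / 100)
Merchantable fraction = 72.2% / 100 = 0.722
MV = 2.73 m^3 * 0.722 = 1.971 m^3

1.971


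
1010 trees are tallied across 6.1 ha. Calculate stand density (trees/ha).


Formula: Stand Density = N_trees / Area_ha
Density = 1010 trees / 6.1 ha
Density = 166 trees/ha

166


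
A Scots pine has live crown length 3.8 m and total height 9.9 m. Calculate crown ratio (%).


Formula: Crown Ratio = (Crown Length / Total Height) * 100
CR = (3.8 m / 9.9 m) * 100
CR = 0.3838 * 100 = 38.4%

38.4


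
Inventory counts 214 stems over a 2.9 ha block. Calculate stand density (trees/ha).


Formula: Stand Density = N_trees / Area_ha
Density = 214 trees / 2.9 ha
Density = 74 trees/ha

74


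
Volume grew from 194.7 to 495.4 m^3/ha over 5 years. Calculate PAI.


Formula: PAI = (V_T2 - V_T1) / (T2 - T1)
Volume increment = 495.4 - 194.7 = 300.7 m^3/ha
PAI = 300.7 / 5 = 60.14 m^3/ha/year

60.14


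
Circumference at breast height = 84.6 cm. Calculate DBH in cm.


Formula: DBH = C / pi
DBH = 84.6 / pi
pi = 3.14159...
DBH = 26.9 cm

26.9


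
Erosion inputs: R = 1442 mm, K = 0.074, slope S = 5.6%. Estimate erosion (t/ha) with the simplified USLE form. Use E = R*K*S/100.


Formula: E = R * K * S / 100  (simplified USLE)
R * K = 1442 * 0.074 = 106.708
E = 106.708 * 5.6 / 100 = 5.98 t/ha

5.98


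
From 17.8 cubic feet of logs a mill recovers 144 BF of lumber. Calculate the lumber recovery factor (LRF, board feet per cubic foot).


Formula: LRF = Lumber Output (BF) / Log Input (ft^3)
LRF = 144 BF / 17.8 ft^3
LRF = 8.09 BF/ft^3

8.09


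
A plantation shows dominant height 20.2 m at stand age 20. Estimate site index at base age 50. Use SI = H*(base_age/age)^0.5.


Formula: SI = H_dom * (base_age / age)^0.5
Age ratio = 50 / 20 = 2.5
sqrt(age_ratio) = 1.58114
SI = 20.2 * 1.58114 = 31.9 m

31.9


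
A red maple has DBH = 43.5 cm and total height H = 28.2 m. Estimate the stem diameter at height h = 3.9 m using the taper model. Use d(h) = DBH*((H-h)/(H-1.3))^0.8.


Taper: d(h) = DBH * ((H - h) / (H - 1.3))^0.8
Numerator = H - h = 28.2 - 3.9 = 24.3 m
Denominator = H - 1.3 = 28.2 - 1.3 = 26.9 m
Ratio = 24.3 / 26.9 = 0.90335
d = 43.5 * 0.90335^0.8 = 40.1 cm

40.1


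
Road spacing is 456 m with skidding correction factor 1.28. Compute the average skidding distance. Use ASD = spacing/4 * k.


Formula: ASD = (spacing / 4) * correction
Uncorrected distance = spacing / 4 = 456 / 4 = 114 m
ASD = 114 * 1.28 = 146 m

146


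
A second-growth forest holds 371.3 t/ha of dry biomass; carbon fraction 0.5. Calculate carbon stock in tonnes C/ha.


Formula: Carbon Stock = Biomass * Carbon Fraction
C = 371.3 t/ha * 0.5
C = 185.7 t C/ha

185.7


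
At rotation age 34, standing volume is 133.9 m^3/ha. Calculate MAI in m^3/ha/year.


Formula: MAI = Total Volume / Stand Age
MAI = 133.9 m^3/ha / 34 years
MAI = 3.94 m^3/ha/year

3.94


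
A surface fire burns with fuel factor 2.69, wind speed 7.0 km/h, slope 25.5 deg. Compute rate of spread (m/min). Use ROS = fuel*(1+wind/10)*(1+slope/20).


Formula: ROS = fuel * (1 + wind/10) * (1 + slope/20)
Wind factor = 1 + 7.0/10 = 1.7
Slope factor = 1 + 25.5/20 = 2.275
ROS = 2.69 * 1.7 * 2.275 = 10.4 m/min

10.4


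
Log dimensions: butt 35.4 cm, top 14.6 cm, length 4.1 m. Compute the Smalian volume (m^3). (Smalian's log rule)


Smalian: V = (A1 + A2)/2 * L,  A = pi*(D/200)^2
A1 = pi*(35.4/200)^2 = 0.098423 m^2
A2 = pi*(14.6/200)^2 = 0.016742 m^2
V = (0.098423+0.016742)/2*4.1 = 0.2361 m^3

0.2361


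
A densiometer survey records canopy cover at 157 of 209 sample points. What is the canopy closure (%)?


Formula: Canopy closure = covered points / total points * 100
Closure = 157 / 209 * 100
Closure = 0.7512 * 100 = 75.1%

75.1


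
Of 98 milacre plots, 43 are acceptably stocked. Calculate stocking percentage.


Formula: Stocking % = stocked plots / total plots * 100
Stocking = 43 / 98 * 100
Stocking = 0.4388 * 100 = 43.9%

43.9


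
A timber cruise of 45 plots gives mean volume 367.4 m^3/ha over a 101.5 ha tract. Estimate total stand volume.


Formula: Total Volume = Mean Volume per ha * Total Area
Total Volume = 367.4 m^3/ha * 101.5 ha
Total Volume = 37291 m^3

37291


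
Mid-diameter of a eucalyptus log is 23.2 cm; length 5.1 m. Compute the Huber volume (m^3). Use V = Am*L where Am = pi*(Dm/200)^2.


Huber: V = Am * L,  Am = pi*(Dm/200)^2
Am = pi*(23.2/200)^2 = 0.042273 m^2
V = 0.042273*5.1 = 0.2156 m^3

0.2156


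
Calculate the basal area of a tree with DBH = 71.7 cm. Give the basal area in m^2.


Formula: BA = pi * (DBH/2)^2 / 10000  (cm^2 to m^2)
Radius = DBH/2 = 71.7/2 = 35.85 cm
BA = pi * 35.85^2 / 10000
   = 4037.6456 cm^2 / 10000
   = 0.4038 m^2

0.4038


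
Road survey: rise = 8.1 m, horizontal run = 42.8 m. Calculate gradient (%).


Formula: Gradient = rise / run * 100
Gradient = 8.1 / 42.8 * 100 = 18.9%

18.9


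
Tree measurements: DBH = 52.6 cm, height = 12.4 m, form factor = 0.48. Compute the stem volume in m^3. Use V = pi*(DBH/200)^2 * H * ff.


Formula: V = pi * (DBH/200)^2 * H * ff
Radius = DBH/200 = 52.6/200 = 0.263 m
Radius^2 = 0.263^2 = 0.069169 m^2
V = pi * 0.069169 * 12.4 * 0.48
V = 1.293 m^3

1.293


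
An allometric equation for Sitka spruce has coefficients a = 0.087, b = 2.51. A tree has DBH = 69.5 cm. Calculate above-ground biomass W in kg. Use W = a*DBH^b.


Formula: W = a * DBH^b  (allometric power law)
DBH^b = 69.5^2.51 = 42012.8225
W = 0.087 * 42012.8225 = 3655.1 kg

3655.1


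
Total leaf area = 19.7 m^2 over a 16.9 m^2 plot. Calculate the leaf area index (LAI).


Formula: LAI = total leaf area / ground area  (dimensionless)
LAI = 19.7 m^2 / 16.9 m^2
LAI = 1.17

1.17


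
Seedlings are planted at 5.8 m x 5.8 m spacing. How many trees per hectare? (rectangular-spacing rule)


Formula: TPH = 10000 m^2/ha / (spacing_x * spacing_y)
Area per tree = 5.8 m * 5.8 m = 33.64 m^2
TPH = 10000 / 33.64 = 297 trees/ha

297


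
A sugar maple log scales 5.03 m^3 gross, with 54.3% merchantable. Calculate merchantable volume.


Formula: MV = V_total * (merchantable_pct / 100)
Merchantable fraction = 54.3% / 100 = 0.543
MV = 5.03 m^3 * 0.543 = 2.731 m^3

2.731


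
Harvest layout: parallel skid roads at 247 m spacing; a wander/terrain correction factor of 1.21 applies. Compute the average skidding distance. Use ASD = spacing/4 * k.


Formula: ASD = (spacing / 4) * correction
Uncorrected distance = spacing / 4 = 247 / 4 = 61.75 m
ASD = 61.75 * 1.21 = 75 m

75


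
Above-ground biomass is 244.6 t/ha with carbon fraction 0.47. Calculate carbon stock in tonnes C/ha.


Formula: Carbon Stock = Biomass * Carbon Fraction
C = 244.6 t/ha * 0.47
C = 115.0 t C/ha

115.0


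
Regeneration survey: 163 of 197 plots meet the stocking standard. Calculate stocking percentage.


Formula: Stocking % = stocked plots / total plots * 100
Stocking = 163 / 197 * 100
Stocking = 0.8274 * 100 = 82.7%

82.7


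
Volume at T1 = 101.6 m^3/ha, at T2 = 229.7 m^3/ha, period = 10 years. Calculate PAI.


Formula: PAI = (V_T2 - V_T1) / (T2 - T1)
Volume increment = 229.7 - 101.6 = 128.1 m^3/ha
PAI = 128.1 / 10 = 12.81 m^3/ha/year

12.81


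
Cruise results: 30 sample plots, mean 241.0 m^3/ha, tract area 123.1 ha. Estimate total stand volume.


Formula: Total Volume = Mean Volume per ha * Total Area
Total Volume = 241.0 m^3/ha * 123.1 ha
Total Volume = 29667 m^3

29667


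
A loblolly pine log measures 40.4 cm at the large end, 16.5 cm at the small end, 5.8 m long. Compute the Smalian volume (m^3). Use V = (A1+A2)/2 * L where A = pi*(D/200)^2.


Smalian: V = (A1 + A2)/2 * L,  A = pi*(D/200)^2
A1 = pi*(40.4/200)^2 = 0.12819 m^2
A2 = pi*(16.5/200)^2 = 0.021382 m^2
V = (0.12819+0.021382)/2*5.8 = 0.4338 m^3

0.4338


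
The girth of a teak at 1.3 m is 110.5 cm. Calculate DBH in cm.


Formula: DBH = C / pi
DBH = 110.5 / pi
pi = 3.14159...
DBH = 35.2 cm

35.2


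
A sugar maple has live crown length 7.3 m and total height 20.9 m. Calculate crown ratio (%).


Formula: Crown Ratio = (Crown Length / Total Height) * 100
CR = (7.3 m / 20.9 m) * 100
CR = 0.3493 * 100 = 34.9%

34.9


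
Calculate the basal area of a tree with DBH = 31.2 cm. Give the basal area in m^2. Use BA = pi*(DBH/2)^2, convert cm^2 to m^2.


Formula: BA = pi * (DBH/2)^2 / 10000  (cm^2 to m^2)
Radius = DBH/2 = 31.2/2 = 15.6 cm
BA = pi * 15.6^2 / 10000
   = 764.538 cm^2 / 10000
   = 0.0765 m^2

0.0765


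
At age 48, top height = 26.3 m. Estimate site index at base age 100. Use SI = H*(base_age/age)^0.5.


Formula: SI = H_dom * (base_age / age)^0.5
Age ratio = 100 / 48 = 2.08333
sqrt(age_ratio) = 1.44338
SI = 26.3 * 1.44338 = 38.0 m

38.0


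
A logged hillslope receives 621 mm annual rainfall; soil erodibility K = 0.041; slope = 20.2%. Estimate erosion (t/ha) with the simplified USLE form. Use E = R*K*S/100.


Formula: E = R * K * S / 100  (simplified USLE)
R * K = 621 * 0.041 = 25.461
E = 25.461 * 20.2 / 100 = 5.14 t/ha

5.14


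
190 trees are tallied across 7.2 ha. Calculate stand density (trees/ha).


Formula: Stand Density = N_trees / Area_ha
Density = 190 trees / 7.2 ha
Density = 26 trees/ha

26


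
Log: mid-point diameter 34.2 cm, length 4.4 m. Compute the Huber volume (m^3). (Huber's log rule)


Huber: V = Am * L,  Am = pi*(Dm/200)^2
Am = pi*(34.2/200)^2 = 0.091863 m^2
V = 0.091863*4.4 = 0.4042 m^3

0.4042


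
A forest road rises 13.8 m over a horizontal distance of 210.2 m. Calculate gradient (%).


Formula: Gradient = rise / run * 100
Gradient = 13.8 / 210.2 * 100 = 6.6%

6.6


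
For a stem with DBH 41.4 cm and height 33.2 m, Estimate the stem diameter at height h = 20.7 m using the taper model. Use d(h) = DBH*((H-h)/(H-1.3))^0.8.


Taper: d(h) = DBH * ((H - h) / (H - 1.3))^0.8
Numerator = H - h = 33.2 - 20.7 = 12.5 m
Denominator = H - 1.3 = 33.2 - 1.3 = 31.9 m
Ratio = 12.5 / 31.9 = 0.39185
d = 41.4 * 0.39185^0.8 = 19.6 cm

19.6


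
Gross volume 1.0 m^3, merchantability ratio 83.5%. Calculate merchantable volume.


Formula: MV = V_total * (merchantable_pct / 100)
Merchantable fraction = 83.5% / 100 = 0.835
MV = 1.0 m^3 * 0.835 = 0.835 m^3

0.835


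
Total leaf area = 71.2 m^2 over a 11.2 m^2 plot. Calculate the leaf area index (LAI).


Formula: LAI = total leaf area / ground area  (dimensionless)
LAI = 71.2 m^2 / 11.2 m^2
LAI = 6.36

6.36


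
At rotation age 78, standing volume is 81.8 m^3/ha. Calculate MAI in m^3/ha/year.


Formula: MAI = Total Volume / Stand Age
MAI = 81.8 m^3/ha / 78 years
MAI = 1.05 m^3/ha/year

1.05


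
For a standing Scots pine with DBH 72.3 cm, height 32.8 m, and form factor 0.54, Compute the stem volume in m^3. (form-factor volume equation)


Formula: V = pi * (DBH/200)^2 * H * ff
Radius = DBH/200 = 72.3/200 = 0.3615 m
Radius^2 = 0.3615^2 = 0.13068225 m^2
V = pi * 0.13068225 * 32.8 * 0.54
V = 7.272 m^3

7.272


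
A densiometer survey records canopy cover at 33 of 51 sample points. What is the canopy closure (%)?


Formula: Canopy closure = covered points / total points * 100
Closure = 33 / 51 * 100
Closure = 0.6471 * 100 = 64.7%

64.7


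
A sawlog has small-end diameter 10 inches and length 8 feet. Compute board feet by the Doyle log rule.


Doyle: BF = (D - 4)^2 * L / 16
Adjusted diameter = 10 - 4 = 6 in
(D-4)^2 = 6^2 = 36
BF = 36 * 8 / 16 = 18 BF

18


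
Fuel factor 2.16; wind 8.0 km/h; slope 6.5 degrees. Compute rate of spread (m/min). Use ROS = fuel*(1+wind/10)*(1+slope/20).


Formula: ROS = fuel * (1 + wind/10) * (1 + slope/20)
Wind factor = 1 + 8.0/10 = 1.8
Slope factor = 1 + 6.5/20 = 1.325
ROS = 2.16 * 1.8 * 1.325 = 5.15 m/min

5.15


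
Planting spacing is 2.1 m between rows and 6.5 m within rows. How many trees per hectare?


Formula: TPH = 10000 m^2/ha / (spacing_x * spacing_y)
Area per tree = 2.1 m * 6.5 m = 13.65 m^2
TPH = 10000 / 13.65 = 733 trees/ha

733


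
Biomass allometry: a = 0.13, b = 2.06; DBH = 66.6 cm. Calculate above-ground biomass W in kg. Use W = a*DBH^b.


Formula: W = a * DBH^b  (allometric power law)
DBH^b = 66.6^2.06 = 5706.3304
W = 0.13 * 5706.3304 = 741.8 kg

741.8


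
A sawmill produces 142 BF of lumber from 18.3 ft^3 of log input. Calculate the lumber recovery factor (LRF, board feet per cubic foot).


Formula: LRF = Lumber Output (BF) / Log Input (ft^3)
LRF = 142 BF / 18.3 ft^3
LRF = 7.76 BF/ft^3

7.76


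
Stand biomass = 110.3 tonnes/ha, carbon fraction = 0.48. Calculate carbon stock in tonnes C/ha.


Formula: Carbon Stock = Biomass * Carbon Fraction
C = 110.3 t/ha * 0.48
C = 52.9 t C/ha

52.9


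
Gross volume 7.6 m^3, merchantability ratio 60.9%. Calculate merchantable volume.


Formula: MV = V_total * (merchantable_pct / 100)
Merchantable fraction = 60.9% / 100 = 0.609
MV = 7.6 m^3 * 0.609 = 4.628 m^3

4.628


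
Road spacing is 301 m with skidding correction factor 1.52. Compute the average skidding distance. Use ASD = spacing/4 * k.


Formula: ASD = (spacing / 4) * correction
Uncorrected distance = spacing / 4 = 301 / 4 = 75.25 m
ASD = 75.25 * 1.52 = 114 m

114


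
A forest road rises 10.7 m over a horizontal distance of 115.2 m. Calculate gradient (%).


Formula: Gradient = rise / run * 100
Gradient = 10.7 / 115.2 * 100 = 9.3%

9.3


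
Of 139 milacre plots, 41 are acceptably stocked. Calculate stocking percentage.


Formula: Stocking % = stocked plots / total plots * 100
Stocking = 41 / 139 * 100
Stocking = 0.295 * 100 = 29.5%

29.5


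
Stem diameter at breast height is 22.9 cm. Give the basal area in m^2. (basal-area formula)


Formula: BA = pi * (DBH/2)^2 / 10000  (cm^2 to m^2)
Radius = DBH/2 = 22.9/2 = 11.45 cm
BA = pi * 11.45^2 / 10000
   = 411.8707 cm^2 / 10000
   = 0.0412 m^2

0.0412


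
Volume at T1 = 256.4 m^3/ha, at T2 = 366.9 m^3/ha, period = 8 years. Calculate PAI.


Formula: PAI = (V_T2 - V_T1) / (T2 - T1)
Volume increment = 366.9 - 256.4 = 110.5 m^3/ha
PAI = 110.5 / 8 = 13.81 m^3/ha/year

13.81


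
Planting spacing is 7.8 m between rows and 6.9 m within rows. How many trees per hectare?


Formula: TPH = 10000 m^2/ha / (spacing_x * spacing_y)
Area per tree = 7.8 m * 6.9 m = 53.82 m^2
TPH = 10000 / 53.82 = 186 trees/ha

186


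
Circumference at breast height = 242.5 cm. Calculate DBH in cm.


Formula: DBH = C / pi
DBH = 242.5 / pi
pi = 3.14159...
DBH = 77.2 cm

77.2


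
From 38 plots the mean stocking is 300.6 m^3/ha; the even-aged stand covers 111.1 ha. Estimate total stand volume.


Formula: Total Volume = Mean Volume per ha * Total Area
Total Volume = 300.6 m^3/ha * 111.1 ha
Total Volume = 33397 m^3

33397


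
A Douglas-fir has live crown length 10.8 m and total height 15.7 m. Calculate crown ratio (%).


Formula: Crown Ratio = (Crown Length / Total Height) * 100
CR = (10.8 m / 15.7 m) * 100
CR = 0.6879 * 100 = 68.8%

68.8


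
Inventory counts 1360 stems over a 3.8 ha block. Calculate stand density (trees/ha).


Formula: Stand Density = N_trees / Area_ha
Density = 1360 trees / 3.8 ha
Density = 358 trees/ha

358


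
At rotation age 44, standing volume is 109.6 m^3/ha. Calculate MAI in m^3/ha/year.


Formula: MAI = Total Volume / Stand Age
MAI = 109.6 m^3/ha / 44 years
MAI = 2.49 m^3/ha/year

2.49


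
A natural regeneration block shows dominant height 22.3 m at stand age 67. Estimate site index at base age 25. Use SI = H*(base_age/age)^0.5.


Formula: SI = H_dom * (base_age / age)^0.5
Age ratio = 25 / 67 = 0.37313
sqrt(age_ratio) = 0.61085
SI = 22.3 * 0.61085 = 13.6 m

13.6


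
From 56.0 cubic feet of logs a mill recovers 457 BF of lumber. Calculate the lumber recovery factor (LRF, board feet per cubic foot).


Formula: LRF = Lumber Output (BF) / Log Input (ft^3)
LRF = 457 BF / 56.0 ft^3
LRF = 8.16 BF/ft^3

8.16


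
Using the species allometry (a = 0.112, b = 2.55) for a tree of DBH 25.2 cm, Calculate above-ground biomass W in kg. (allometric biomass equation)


Formula: W = a * DBH^b  (allometric power law)
DBH^b = 25.2^2.55 = 3746.0311
W = 0.112 * 3746.0311 = 419.6 kg

419.6


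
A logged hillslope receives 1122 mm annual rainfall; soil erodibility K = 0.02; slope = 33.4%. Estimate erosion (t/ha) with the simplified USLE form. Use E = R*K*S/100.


Formula: E = R * K * S / 100  (simplified USLE)
R * K = 1122 * 0.02 = 22.44
E = 22.44 * 33.4 / 100 = 7.49 t/ha

7.49


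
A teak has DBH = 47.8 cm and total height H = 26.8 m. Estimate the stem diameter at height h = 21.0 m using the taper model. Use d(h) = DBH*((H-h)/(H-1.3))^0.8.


Taper: d(h) = DBH * ((H - h) / (H - 1.3))^0.8
Numerator = H - h = 26.8 - 21.0 = 5.8 m
Denominator = H - 1.3 = 26.8 - 1.3 = 25.5 m
Ratio = 5.8 / 25.5 = 0.22745
d = 47.8 * 0.22745^0.8 = 14.6 cm

14.6


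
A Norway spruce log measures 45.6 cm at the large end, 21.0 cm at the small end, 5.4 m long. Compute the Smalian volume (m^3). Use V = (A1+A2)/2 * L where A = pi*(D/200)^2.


Smalian: V = (A1 + A2)/2 * L,  A = pi*(D/200)^2
A1 = pi*(45.6/200)^2 = 0.163313 m^2
A2 = pi*(21.0/200)^2 = 0.034636 m^2
V = (0.163313+0.034636)/2*5.4 = 0.5345 m^3

0.5345


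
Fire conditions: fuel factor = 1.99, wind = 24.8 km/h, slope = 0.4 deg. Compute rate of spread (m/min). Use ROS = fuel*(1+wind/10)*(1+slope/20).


Formula: ROS = fuel * (1 + wind/10) * (1 + slope/20)
Wind factor = 1 + 24.8/10 = 3.48
Slope factor = 1 + 0.4/20 = 1.02
ROS = 1.99 * 3.48 * 1.02 = 7.06 m/min

7.06


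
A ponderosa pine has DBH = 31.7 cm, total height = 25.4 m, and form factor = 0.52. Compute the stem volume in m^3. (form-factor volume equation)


Formula: V = pi * (DBH/200)^2 * H * ff
Radius = DBH/200 = 31.7/200 = 0.1585 m
Radius^2 = 0.1585^2 = 0.02512225 m^2
V = pi * 0.02512225 * 25.4 * 0.52
V = 1.042 m^3

1.042


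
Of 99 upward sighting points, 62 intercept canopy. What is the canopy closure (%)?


Formula: Canopy closure = covered points / total points * 100
Closure = 62 / 99 * 100
Closure = 0.6263 * 100 = 62.6%

62.6


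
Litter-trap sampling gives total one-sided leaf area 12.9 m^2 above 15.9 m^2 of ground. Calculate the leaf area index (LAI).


Formula: LAI = total leaf area / ground area  (dimensionless)
LAI = 12.9 m^2 / 15.9 m^2
LAI = 0.81

0.81


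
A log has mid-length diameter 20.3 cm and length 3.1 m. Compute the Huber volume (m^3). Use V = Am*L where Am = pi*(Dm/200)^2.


Huber: V = Am * L,  Am = pi*(Dm/200)^2
Am = pi*(20.3/200)^2 = 0.032365 m^2
V = 0.032365*3.1 = 0.1003 m^3

0.1003


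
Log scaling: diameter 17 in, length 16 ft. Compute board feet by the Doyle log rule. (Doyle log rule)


Doyle: BF = (D - 4)^2 * L / 16
Adjusted diameter = 17 - 4 = 13 in
(D-4)^2 = 13^2 = 169
BF = 169 * 16 / 16 = 169 BF

169


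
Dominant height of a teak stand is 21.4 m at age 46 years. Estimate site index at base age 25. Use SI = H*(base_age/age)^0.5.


Formula: SI = H_dom * (base_age / age)^0.5
Age ratio = 25 / 46 = 0.54348
sqrt(age_ratio) = 0.73721
SI = 21.4 * 0.73721 = 15.8 m

15.8


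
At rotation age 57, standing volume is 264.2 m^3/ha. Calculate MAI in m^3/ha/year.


Formula: MAI = Total Volume / Stand Age
MAI = 264.2 m^3/ha / 57 years
MAI = 4.64 m^3/ha/year

4.64


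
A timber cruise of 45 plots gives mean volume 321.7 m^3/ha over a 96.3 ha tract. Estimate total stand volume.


Formula: Total Volume = Mean Volume per ha * Total Area
Total Volume = 321.7 m^3/ha * 96.3 ha
Total Volume = 30980 m^3

30980


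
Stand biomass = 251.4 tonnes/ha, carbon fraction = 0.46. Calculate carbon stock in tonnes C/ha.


Formula: Carbon Stock = Biomass * Carbon Fraction
C = 251.4 t/ha * 0.46
C = 115.6 t C/ha

115.6


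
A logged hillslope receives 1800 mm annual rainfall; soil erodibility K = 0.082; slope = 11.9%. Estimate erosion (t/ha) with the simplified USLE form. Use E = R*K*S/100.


Formula: E = R * K * S / 100  (simplified USLE)
R * K = 1800 * 0.082 = 147.6
E = 147.6 * 11.9 / 100 = 17.56 t/ha

17.56


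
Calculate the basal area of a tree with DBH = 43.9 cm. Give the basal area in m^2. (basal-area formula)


Formula: BA = pi * (DBH/2)^2 / 10000  (cm^2 to m^2)
Radius = DBH/2 = 43.9/2 = 21.95 cm
BA = pi * 21.95^2 / 10000
   = 1513.6272 cm^2 / 10000
   = 0.1514 m^2

0.1514


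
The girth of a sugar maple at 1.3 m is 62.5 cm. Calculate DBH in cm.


Formula: DBH = C / pi
DBH = 62.5 / pi
pi = 3.14159...
DBH = 19.9 cm

19.9


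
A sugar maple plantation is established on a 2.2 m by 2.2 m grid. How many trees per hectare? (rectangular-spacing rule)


Formula: TPH = 10000 m^2/ha / (spacing_x * spacing_y)
Area per tree = 2.2 m * 2.2 m = 4.84 m^2
TPH = 10000 / 4.84 = 2066 trees/ha

2066


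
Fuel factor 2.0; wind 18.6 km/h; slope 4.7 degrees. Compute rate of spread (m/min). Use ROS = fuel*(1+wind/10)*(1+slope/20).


Formula: ROS = fuel * (1 + wind/10) * (1 + slope/20)
Wind factor = 1 + 18.6/10 = 2.86
Slope factor = 1 + 4.7/20 = 1.235
ROS = 2.0 * 2.86 * 1.235 = 7.06 m/min

7.06


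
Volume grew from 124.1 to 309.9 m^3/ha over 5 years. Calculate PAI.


Formula: PAI = (V_T2 - V_T1) / (T2 - T1)
Volume increment = 309.9 - 124.1 = 185.8 m^3/ha
PAI = 185.8 / 5 = 37.16 m^3/ha/year

37.16


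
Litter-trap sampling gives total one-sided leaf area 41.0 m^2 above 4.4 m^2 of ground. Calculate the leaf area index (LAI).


Formula: LAI = total leaf area / ground area  (dimensionless)
LAI = 41.0 m^2 / 4.4 m^2
LAI = 9.32

9.32


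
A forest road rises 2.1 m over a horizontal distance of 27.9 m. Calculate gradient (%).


Formula: Gradient = rise / run * 100
Gradient = 2.1 / 27.9 * 100 = 7.5%

7.5


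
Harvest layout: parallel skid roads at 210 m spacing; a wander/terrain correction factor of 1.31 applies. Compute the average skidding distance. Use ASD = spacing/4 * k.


Formula: ASD = (spacing / 4) * correction
Uncorrected distance = spacing / 4 = 210 / 4 = 52.5 m
ASD = 52.5 * 1.31 = 69 m

69


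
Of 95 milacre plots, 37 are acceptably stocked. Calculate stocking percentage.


Formula: Stocking % = stocked plots / total plots * 100
Stocking = 37 / 95 * 100
Stocking = 0.3895 * 100 = 38.9%

38.9


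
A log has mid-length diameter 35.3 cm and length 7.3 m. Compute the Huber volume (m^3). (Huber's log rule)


Huber: V = Am * L,  Am = pi*(Dm/200)^2
Am = pi*(35.3/200)^2 = 0.097868 m^2
V = 0.097868*7.3 = 0.7144 m^3

0.7144


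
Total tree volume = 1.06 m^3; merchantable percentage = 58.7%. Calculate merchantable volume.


Formula: MV = V_total * (merchantable_pct / 100)
Merchantable fraction = 58.7% / 100 = 0.587
MV = 1.06 m^3 * 0.587 = 0.622 m^3

0.622


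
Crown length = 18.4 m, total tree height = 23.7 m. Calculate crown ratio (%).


Formula: Crown Ratio = (Crown Length / Total Height) * 100
CR = (18.4 m / 23.7 m) * 100
CR = 0.7764 * 100 = 77.6%

77.6


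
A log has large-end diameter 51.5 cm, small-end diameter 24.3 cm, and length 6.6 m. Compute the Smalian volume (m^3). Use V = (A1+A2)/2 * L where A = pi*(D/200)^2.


Smalian: V = (A1 + A2)/2 * L,  A = pi*(D/200)^2
A1 = pi*(51.5/200)^2 = 0.208307 m^2
A2 = pi*(24.3/200)^2 = 0.046377 m^2
V = (0.208307+0.046377)/2*6.6 = 0.8405 m^3

0.8405


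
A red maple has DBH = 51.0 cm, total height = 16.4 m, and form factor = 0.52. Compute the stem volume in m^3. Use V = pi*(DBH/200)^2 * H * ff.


Formula: V = pi * (DBH/200)^2 * H * ff
Radius = DBH/200 = 51.0/200 = 0.255 m
Radius^2 = 0.255^2 = 0.065025 m^2
V = pi * 0.065025 * 16.4 * 0.52
V = 1.742 m^3

1.742


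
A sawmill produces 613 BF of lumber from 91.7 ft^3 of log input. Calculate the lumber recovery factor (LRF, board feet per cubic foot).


Formula: LRF = Lumber Output (BF) / Log Input (ft^3)
LRF = 613 BF / 91.7 ft^3
LRF = 6.68 BF/ft^3

6.68


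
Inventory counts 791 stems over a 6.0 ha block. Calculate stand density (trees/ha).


Formula: Stand Density = N_trees / Area_ha
Density = 791 trees / 6.0 ha
Density = 132 trees/ha

132


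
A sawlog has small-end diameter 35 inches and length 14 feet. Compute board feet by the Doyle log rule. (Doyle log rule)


Doyle: BF = (D - 4)^2 * L / 16
Adjusted diameter = 35 - 4 = 31 in
(D-4)^2 = 31^2 = 961
BF = 961 * 14 / 16 = 841 BF

841


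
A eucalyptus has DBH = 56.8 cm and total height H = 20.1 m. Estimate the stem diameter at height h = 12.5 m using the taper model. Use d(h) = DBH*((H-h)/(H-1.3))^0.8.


Taper: d(h) = DBH * ((H - h) / (H - 1.3))^0.8
Numerator = H - h = 20.1 - 12.5 = 7.6 m
Denominator = H - 1.3 = 20.1 - 1.3 = 18.8 m
Ratio = 7.6 / 18.8 = 0.40426
d = 56.8 * 0.40426^0.8 = 27.5 cm

27.5


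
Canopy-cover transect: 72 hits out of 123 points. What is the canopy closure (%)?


Formula: Canopy closure = covered points / total points * 100
Closure = 72 / 123 * 100
Closure = 0.5854 * 100 = 58.5%

58.5


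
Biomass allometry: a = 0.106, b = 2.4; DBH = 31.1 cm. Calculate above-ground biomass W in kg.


Formula: W = a * DBH^b  (allometric power law)
DBH^b = 31.1^2.4 = 3824.9427
W = 0.106 * 3824.9427 = 405.4 kg

405.4


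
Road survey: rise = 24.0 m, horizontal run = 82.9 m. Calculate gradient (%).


Formula: Gradient = rise / run * 100
Gradient = 24.0 / 82.9 * 100 = 29.0%

29.0


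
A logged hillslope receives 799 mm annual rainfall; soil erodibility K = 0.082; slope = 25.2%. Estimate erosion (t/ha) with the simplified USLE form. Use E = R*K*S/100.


Formula: E = R * K * S / 100  (simplified USLE)
R * K = 799 * 0.082 = 65.518
E = 65.518 * 25.2 / 100 = 16.51 t/ha

16.51


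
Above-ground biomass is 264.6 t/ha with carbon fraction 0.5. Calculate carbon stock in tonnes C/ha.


Formula: Carbon Stock = Biomass * Carbon Fraction
C = 264.6 t/ha * 0.5
C = 132.3 t C/ha

132.3


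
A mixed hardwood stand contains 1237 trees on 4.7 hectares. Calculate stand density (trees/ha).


Formula: Stand Density = N_trees / Area_ha
Density = 1237 trees / 4.7 ha
Density = 263 trees/ha

263


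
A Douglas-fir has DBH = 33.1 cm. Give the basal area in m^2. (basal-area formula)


Formula: BA = pi * (DBH/2)^2 / 10000  (cm^2 to m^2)
Radius = DBH/2 = 33.1/2 = 16.55 cm
BA = pi * 16.55^2 / 10000
   = 860.4901 cm^2 / 10000
   = 0.086 m^2

0.086


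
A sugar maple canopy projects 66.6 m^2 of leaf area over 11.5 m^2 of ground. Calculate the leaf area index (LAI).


Formula: LAI = total leaf area / ground area  (dimensionless)
LAI = 66.6 m^2 / 11.5 m^2
LAI = 5.79

5.79


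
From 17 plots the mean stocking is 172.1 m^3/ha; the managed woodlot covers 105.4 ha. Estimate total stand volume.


Formula: Total Volume = Mean Volume per ha * Total Area
Total Volume = 172.1 m^3/ha * 105.4 ha
Total Volume = 18139 m^3

18139


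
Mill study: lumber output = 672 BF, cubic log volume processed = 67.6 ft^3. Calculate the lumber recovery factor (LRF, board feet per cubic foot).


Formula: LRF = Lumber Output (BF) / Log Input (ft^3)
LRF = 672 BF / 67.6 ft^3
LRF = 9.94 BF/ft^3

9.94


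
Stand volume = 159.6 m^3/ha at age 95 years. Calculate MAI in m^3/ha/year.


Formula: MAI = Total Volume / Stand Age
MAI = 159.6 m^3/ha / 95 years
MAI = 1.68 m^3/ha/year

1.68


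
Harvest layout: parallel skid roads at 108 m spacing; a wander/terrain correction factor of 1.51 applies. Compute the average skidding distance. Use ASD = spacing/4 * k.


Formula: ASD = (spacing / 4) * correction
Uncorrected distance = spacing / 4 = 108 / 4 = 27 m
ASD = 27 * 1.51 = 41 m

41


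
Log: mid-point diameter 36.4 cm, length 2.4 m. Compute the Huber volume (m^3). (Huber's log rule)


Huber: V = Am * L,  Am = pi*(Dm/200)^2
Am = pi*(36.4/200)^2 = 0.104062 m^2
V = 0.104062*2.4 = 0.2497 m^3

0.2497


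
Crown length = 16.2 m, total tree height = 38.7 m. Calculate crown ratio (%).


Formula: Crown Ratio = (Crown Length / Total Height) * 100
CR = (16.2 m / 38.7 m) * 100
CR = 0.4186 * 100 = 41.9%

41.9


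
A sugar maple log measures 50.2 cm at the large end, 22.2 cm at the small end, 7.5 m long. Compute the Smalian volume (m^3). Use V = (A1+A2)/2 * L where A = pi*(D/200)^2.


Smalian: V = (A1 + A2)/2 * L,  A = pi*(D/200)^2
A1 = pi*(50.2/200)^2 = 0.197923 m^2
A2 = pi*(22.2/200)^2 = 0.038708 m^2
V = (0.197923+0.038708)/2*7.5 = 0.8874 m^3

0.8874


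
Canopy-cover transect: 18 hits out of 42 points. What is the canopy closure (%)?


Formula: Canopy closure = covered points / total points * 100
Closure = 18 / 42 * 100
Closure = 0.4286 * 100 = 42.9%

42.9


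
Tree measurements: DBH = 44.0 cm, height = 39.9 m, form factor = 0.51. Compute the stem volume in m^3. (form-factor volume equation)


Formula: V = pi * (DBH/200)^2 * H * ff
Radius = DBH/200 = 44.0/200 = 0.22 m
Radius^2 = 0.22^2 = 0.0484 m^2
V = pi * 0.0484 * 39.9 * 0.51
V = 3.094 m^3

3.094


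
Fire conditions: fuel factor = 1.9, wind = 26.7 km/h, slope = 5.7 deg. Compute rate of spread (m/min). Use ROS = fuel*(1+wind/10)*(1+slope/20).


Formula: ROS = fuel * (1 + wind/10) * (1 + slope/20)
Wind factor = 1 + 26.7/10 = 3.67
Slope factor = 1 + 5.7/20 = 1.285
ROS = 1.9 * 3.67 * 1.285 = 8.96 m/min

8.96


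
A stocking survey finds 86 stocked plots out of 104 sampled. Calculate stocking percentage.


Formula: Stocking % = stocked plots / total plots * 100
Stocking = 86 / 104 * 100
Stocking = 0.8269 * 100 = 82.7%

82.7


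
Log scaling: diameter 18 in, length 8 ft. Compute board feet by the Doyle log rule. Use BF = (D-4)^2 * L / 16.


Doyle: BF = (D - 4)^2 * L / 16
Adjusted diameter = 18 - 4 = 14 in
(D-4)^2 = 14^2 = 196
BF = 196 * 8 / 16 = 98 BF

98


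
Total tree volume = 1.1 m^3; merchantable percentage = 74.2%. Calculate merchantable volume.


Formula: MV = V_total * (merchantable_pct / 100)
Merchantable fraction = 74.2% / 100 = 0.742
MV = 1.1 m^3 * 0.742 = 0.816 m^3

0.816


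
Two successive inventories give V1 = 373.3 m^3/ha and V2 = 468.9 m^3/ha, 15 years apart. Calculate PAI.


Formula: PAI = (V_T2 - V_T1) / (T2 - T1)
Volume increment = 468.9 - 373.3 = 95.6 m^3/ha
PAI = 95.6 / 15 = 6.37 m^3/ha/year

6.37


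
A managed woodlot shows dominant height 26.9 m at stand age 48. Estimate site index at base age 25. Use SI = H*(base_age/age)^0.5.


Formula: SI = H_dom * (base_age / age)^0.5
Age ratio = 25 / 48 = 0.52083
sqrt(age_ratio) = 0.72169
SI = 26.9 * 0.72169 = 19.4 m

19.4


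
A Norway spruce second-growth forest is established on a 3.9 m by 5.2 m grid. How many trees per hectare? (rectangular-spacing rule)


Formula: TPH = 10000 m^2/ha / (spacing_x * spacing_y)
Area per tree = 3.9 m * 5.2 m = 20.28 m^2
TPH = 10000 / 20.28 = 493 trees/ha

493
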